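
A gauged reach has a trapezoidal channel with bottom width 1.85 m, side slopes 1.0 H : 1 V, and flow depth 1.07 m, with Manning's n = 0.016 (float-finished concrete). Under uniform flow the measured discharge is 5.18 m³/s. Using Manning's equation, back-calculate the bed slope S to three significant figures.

0.00127

A = (b + z·y)·y = (1.85 + 1.0×1.07)×1.07 = 3.124 m²
P = b + 2y√(1+z²) = 1.85 + 2×1.07×√(1+1.0²) = 4.876 m
R = A/P = 3.124/4.876 = 0.6407 m
S = (Q·n / (1·A·R^(2/3)))² = (5.18×0.016 / (1×3.124×0.7432))² = 0.001274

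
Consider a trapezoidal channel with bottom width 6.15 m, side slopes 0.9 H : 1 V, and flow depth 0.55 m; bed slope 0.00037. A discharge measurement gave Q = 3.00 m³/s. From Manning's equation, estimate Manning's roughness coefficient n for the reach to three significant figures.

A = (b + z·y)·y = (6.15 + 0.9×0.55)×0.55 = 3.655 m²
P = b + 2y√(1+z²) = 6.15 + 2×0.55×√(1+0.9²) = 7.630 m
R = A/P = 3.655/7.630 = 0.4790 m
n = (1/Q)·A·R^(2/3)·S^(1/2) = (1/3.00) × 3.655 × 0.6122 × 0.01924 = 0.01435

0.0143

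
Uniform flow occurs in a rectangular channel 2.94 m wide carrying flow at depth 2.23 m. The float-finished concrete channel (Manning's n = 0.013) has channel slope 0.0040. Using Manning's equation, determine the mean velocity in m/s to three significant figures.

4.49 m/s

A = b·y = 2.94 × 2.23 = 6.556 m²
P = b + 2y = 2.94 + 2×2.23 = 7.400 m
R = A/P = 6.556/7.400 = 0.8860 m
Q = (1/n)·A·R^(2/3)·S^(1/2) = (1/0.013) × 6.556 × 0.8860^(2/3) × 0.0040^(1/2) = 29.42 m³/s
V = Q/A = 29.42/6.556 = 4.488 m/s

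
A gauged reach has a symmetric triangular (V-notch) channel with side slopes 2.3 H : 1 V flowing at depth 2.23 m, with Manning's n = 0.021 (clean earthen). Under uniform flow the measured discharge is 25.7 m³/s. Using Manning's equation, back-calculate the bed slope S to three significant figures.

A = z·y² = 2.3×2.23² = 11.44 m²
P = 2y√(1+z²) = 2×2.23×√(1+2.3²) = 11.19 m
R = A/P = 11.44/11.19 = 1.023 m
S = (Q·n / (1·A·R^(2/3)))² = (25.7×0.021 / (1×11.44×1.015))² = 0.002161

0.00216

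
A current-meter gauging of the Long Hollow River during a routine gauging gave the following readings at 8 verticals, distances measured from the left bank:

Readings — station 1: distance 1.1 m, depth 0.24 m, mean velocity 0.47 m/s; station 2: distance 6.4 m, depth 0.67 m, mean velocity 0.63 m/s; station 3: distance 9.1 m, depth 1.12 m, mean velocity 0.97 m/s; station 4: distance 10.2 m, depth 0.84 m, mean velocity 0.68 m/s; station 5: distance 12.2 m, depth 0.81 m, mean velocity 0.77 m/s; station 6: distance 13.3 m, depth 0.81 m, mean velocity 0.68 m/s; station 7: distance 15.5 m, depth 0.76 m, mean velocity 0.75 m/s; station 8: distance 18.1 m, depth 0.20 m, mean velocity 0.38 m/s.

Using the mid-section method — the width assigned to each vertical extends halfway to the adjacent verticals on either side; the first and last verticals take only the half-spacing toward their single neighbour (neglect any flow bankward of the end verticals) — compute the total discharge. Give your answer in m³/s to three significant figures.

8.28 m³/s

w_1 = (6.4 − 1.1)/2 = 2.65 m; q_1 = 0.47 × 0.24 × 2.65 = 0.2989 m³/s
w_2 = (9.1 − 1.1)/2 = 4 m; q_2 = 0.63 × 0.67 × 4 = 1.688 m³/s
w_3 = (10.2 − 6.4)/2 = 1.9 m; q_3 = 0.97 × 1.12 × 1.9 = 2.064 m³/s
w_4 = (12.2 − 9.1)/2 = 1.55 m; q_4 = 0.68 × 0.84 × 1.55 = 0.8854 m³/s
w_5 = (13.3 − 10.2)/2 = 1.55 m; q_5 = 0.77 × 0.81 × 1.55 = 0.9667 m³/s
w_6 = (15.5 − 12.2)/2 = 1.65 m; q_6 = 0.68 × 0.81 × 1.65 = 0.9088 m³/s
w_7 = (18.1 − 13.3)/2 = 2.4 m; q_7 = 0.75 × 0.76 × 2.4 = 1.368 m³/s
w_8 = (18.1 − 15.5)/2 = 1.3 m; q_8 = 0.38 × 0.20 × 1.3 = 0.09880 m³/s
Q = Σ qᵢ = 8.279 m³/s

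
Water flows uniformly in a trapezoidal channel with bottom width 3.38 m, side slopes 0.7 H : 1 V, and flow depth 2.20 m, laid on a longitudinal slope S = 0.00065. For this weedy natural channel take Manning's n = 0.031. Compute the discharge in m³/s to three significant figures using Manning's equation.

A = (b + z·y)·y = (3.38 + 0.7×2.20)×2.20 = 10.82 m²
P = b + 2y√(1+z²) = 3.38 + 2×2.20×√(1+0.7²) = 8.751 m
R = A/P = 10.82/8.751 = 1.237 m
Q = (1/n)·A·R^(2/3)·S^(1/2) = (1/0.031) × 10.82 × 1.237^(2/3) × 0.00065^(1/2) = 10.26 m³/s

10.3 m³/s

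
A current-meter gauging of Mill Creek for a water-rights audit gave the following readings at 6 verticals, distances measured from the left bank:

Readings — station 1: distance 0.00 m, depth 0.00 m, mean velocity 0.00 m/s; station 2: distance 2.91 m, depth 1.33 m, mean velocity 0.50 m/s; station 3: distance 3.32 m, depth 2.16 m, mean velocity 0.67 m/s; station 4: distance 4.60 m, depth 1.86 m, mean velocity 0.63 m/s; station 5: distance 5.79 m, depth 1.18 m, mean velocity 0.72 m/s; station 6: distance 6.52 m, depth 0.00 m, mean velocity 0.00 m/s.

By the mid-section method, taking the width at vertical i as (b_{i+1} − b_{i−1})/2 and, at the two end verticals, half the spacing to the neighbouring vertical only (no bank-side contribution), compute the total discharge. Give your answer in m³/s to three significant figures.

4.59 m³/s

w_2 = (3.32 − 0.00)/2 = 1.66 m; q_2 = 0.50 × 1.33 × 1.66 = 1.104 m³/s
w_3 = (4.60 − 2.91)/2 = 0.845 m; q_3 = 0.67 × 2.16 × 0.845 = 1.223 m³/s
w_4 = (5.79 − 3.32)/2 = 1.235 m; q_4 = 0.63 × 1.86 × 1.235 = 1.447 m³/s
w_5 = (6.52 − 4.60)/2 = 0.96 m; q_5 = 0.72 × 1.18 × 0.96 = 0.8156 m³/s
Stations 1, 6 contribute zero (depth or velocity is 0).
Q = Σ qᵢ = 4.590 m³/s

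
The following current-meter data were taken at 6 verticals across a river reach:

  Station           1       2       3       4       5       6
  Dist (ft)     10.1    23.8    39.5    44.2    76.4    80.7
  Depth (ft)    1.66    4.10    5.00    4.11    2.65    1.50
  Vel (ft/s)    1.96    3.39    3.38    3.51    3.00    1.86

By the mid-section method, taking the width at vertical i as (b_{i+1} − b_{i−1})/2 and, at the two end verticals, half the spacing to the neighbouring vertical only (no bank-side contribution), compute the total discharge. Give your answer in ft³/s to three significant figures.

816 ft³/s

w_1 = (23.8 − 10.1)/2 = 6.85 ft; q_1 = 1.96 × 1.66 × 6.85 = 22.29 ft³/s
w_2 = (39.5 − 10.1)/2 = 14.7 ft; q_2 = 3.39 × 4.10 × 14.7 = 204.3 ft³/s
w_3 = (44.2 − 23.8)/2 = 10.2 ft; q_3 = 3.38 × 5.00 × 10.2 = 172.4 ft³/s
w_4 = (76.4 − 39.5)/2 = 18.45 ft; q_4 = 3.51 × 4.11 × 18.45 = 266.2 ft³/s
w_5 = (80.7 − 44.2)/2 = 18.25 ft; q_5 = 3.00 × 2.65 × 18.25 = 145.1 ft³/s
w_6 = (80.7 − 76.4)/2 = 2.15 ft; q_6 = 1.86 × 1.50 × 2.15 = 5.999 ft³/s
Q = Σ qᵢ = 816.2 ft³/s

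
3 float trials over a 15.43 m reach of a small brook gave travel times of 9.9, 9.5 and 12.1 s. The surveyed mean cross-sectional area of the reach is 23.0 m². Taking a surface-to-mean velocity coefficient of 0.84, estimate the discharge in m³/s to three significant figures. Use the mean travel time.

t̄ = (9.9 + 9.5 + 12.1) / 3 = 10.5 s
v_surface = L / t̄ = 15.43 / 10.5 = 1.470 m/s
v_mean = 0.84 × 1.470 = 1.234 m/s
Q = A × v_mean = 23.0 × 1.234 = 28.39 m³/s

28.4 m³/s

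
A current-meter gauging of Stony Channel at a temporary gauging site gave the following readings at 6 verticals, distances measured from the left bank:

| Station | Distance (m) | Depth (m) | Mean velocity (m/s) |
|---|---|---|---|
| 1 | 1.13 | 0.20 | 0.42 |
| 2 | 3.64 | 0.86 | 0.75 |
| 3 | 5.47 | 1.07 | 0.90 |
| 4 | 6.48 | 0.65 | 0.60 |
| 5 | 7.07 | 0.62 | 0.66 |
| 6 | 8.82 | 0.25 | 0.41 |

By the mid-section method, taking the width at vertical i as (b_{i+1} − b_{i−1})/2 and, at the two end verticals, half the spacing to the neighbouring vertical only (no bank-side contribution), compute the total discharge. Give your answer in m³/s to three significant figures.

w_1 = (3.64 − 1.13)/2 = 1.255 m; q_1 = 0.42 × 0.20 × 1.255 = 0.1054 m³/s
w_2 = (5.47 − 1.13)/2 = 2.17 m; q_2 = 0.75 × 0.86 × 2.17 = 1.400 m³/s
w_3 = (6.48 − 3.64)/2 = 1.42 m; q_3 = 0.90 × 1.07 × 1.42 = 1.367 m³/s
w_4 = (7.07 − 5.47)/2 = 0.8 m; q_4 = 0.60 × 0.65 × 0.8 = 0.3120 m³/s
w_5 = (8.82 − 6.48)/2 = 1.17 m; q_5 = 0.66 × 0.62 × 1.17 = 0.4788 m³/s
w_6 = (8.82 − 7.07)/2 = 0.875 m; q_6 = 0.41 × 0.25 × 0.875 = 0.08969 m³/s
Q = Σ qᵢ = 3.753 m³/s

3.75 m³/s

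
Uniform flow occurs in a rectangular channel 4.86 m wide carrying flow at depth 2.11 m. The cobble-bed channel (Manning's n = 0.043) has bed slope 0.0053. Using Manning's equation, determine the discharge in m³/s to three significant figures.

A = b·y = 4.86 × 2.11 = 10.25 m²
P = b + 2y = 4.86 + 2×2.11 = 9.080 m
R = A/P = 10.25/9.080 = 1.129 m
Q = (1/n)·A·R^(2/3)·S^(1/2) = (1/0.043) × 10.25 × 1.129^(2/3) × 0.0053^(1/2) = 18.83 m³/s

18.8 m³/s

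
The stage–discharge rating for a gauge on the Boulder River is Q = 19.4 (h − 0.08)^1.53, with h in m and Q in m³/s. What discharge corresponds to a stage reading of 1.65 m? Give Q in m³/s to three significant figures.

Q = 19.4 × (1.65 − 0.08)^1.53 = 19.4 × 1.57^1.53 = 38.68 m³/s

38.7 m³/s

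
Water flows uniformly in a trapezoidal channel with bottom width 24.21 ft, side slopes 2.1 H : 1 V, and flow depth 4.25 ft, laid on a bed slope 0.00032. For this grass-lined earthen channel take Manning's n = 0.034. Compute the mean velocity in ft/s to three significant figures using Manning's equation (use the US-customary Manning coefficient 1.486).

A = (b + z·y)·y = (24.21 + 2.1×4.25)×4.25 = 140.8 ft²
P = b + 2y√(1+z²) = 24.21 + 2×4.25×√(1+2.1²) = 43.98 ft
R = A/P = 140.8/43.98 = 3.202 ft
Q = (1.486/n)·A·R^(2/3)·S^(1/2) = (1.486/0.034) × 140.8 × 3.202^(2/3) × 0.00032^(1/2) = 239.2 ft³/s
V = Q/A = 239.2/140.8 = 1.698 ft/s

1.70 ft/s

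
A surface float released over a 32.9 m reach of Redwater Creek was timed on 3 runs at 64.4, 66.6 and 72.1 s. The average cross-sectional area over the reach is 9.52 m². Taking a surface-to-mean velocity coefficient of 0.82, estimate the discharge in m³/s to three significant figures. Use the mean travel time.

3.79 m³/s

t̄ = (64.4 + 66.6 + 72.1) / 3 = 67.7 s
v_surface = L / t̄ = 32.9 / 67.7 = 0.4860 m/s
v_mean = 0.82 × 0.4860 = 0.3985 m/s
Q = A × v_mean = 9.52 × 0.3985 = 3.794 m³/s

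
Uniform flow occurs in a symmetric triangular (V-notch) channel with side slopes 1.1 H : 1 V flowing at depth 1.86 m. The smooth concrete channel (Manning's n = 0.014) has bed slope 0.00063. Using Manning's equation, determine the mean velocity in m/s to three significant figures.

A = z·y² = 1.1×1.86² = 3.806 m²
P = 2y√(1+z²) = 2×1.86×√(1+1.1²) = 5.530 m
R = A/P = 3.806/5.530 = 0.6881 m
Q = (1/n)·A·R^(2/3)·S^(1/2) = (1/0.014) × 3.806 × 0.6881^(2/3) × 0.00063^(1/2) = 5.318 m³/s
V = Q/A = 5.318/3.806 = 1.397 m/s

1.40 m/s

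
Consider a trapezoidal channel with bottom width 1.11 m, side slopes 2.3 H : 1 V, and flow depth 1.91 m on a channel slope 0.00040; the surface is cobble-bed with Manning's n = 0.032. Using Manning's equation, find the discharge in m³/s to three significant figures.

6.50 m³/s

A = (b + z·y)·y = (1.11 + 2.3×1.91)×1.91 = 10.51 m²
P = b + 2y√(1+z²) = 1.11 + 2×1.91×√(1+2.3²) = 10.69 m
R = A/P = 10.51/10.69 = 0.9832 m
Q = (1/n)·A·R^(2/3)·S^(1/2) = (1/0.032) × 10.51 × 0.9832^(2/3) × 0.00040^(1/2) = 6.495 m³/s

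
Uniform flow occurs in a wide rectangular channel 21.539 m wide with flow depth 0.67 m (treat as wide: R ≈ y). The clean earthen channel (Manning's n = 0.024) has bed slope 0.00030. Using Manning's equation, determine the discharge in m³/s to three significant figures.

A = b·y = 21.539 × 0.67 = 14.43 m²
Wide channel: R ≈ y = 0.67 m
Q = (1/n)·A·R^(2/3)·S^(1/2) = (1/0.024) × 14.43 × 0.6700^(2/3) × 0.00030^(1/2) = 7.974 m³/s

7.97 m³/s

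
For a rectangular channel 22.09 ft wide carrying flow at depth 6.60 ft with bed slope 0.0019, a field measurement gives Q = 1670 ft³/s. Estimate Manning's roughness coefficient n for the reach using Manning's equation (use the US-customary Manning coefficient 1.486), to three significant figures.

A = b·y = 22.09 × 6.60 = 145.8 ft²
P = b + 2y = 22.09 + 2×6.60 = 35.29 ft
R = A/P = 145.8/35.29 = 4.131 ft
n = (1.486/Q)·A·R^(2/3)·S^(1/2) = (1.486/1670) × 145.8 × 2.575 × 0.04359 = 0.01456

0.0146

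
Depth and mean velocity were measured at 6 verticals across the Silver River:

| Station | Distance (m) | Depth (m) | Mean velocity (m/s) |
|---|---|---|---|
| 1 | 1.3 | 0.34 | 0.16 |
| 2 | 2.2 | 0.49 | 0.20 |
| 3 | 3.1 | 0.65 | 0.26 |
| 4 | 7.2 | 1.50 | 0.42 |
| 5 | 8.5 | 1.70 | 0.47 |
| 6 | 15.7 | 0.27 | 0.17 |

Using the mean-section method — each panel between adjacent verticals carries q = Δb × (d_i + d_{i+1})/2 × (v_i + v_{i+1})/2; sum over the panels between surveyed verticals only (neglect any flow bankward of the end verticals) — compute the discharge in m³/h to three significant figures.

17600 m³/h

Panel 1-2: Δb = 0.9 m, d̄ = (0.34+0.49)/2 = 0.415, v̄ = (0.16+0.20)/2 = 0.18 → q = 0.9×0.415×0.18 = 0.06723 m³/s
Panel 2-3: Δb = 0.9 m, d̄ = (0.49+0.65)/2 = 0.57, v̄ = (0.20+0.26)/2 = 0.23 → q = 0.9×0.57×0.23 = 0.1180 m³/s
Panel 3-4: Δb = 4.1 m, d̄ = (0.65+1.50)/2 = 1.075, v̄ = (0.26+0.42)/2 = 0.34 → q = 4.1×1.075×0.34 = 1.499 m³/s
Panel 4-5: Δb = 1.3 m, d̄ = (1.50+1.70)/2 = 1.6, v̄ = (0.42+0.47)/2 = 0.445 → q = 1.3×1.6×0.445 = 0.9256 m³/s
Panel 5-6: Δb = 7.2 m, d̄ = (1.70+0.27)/2 = 0.985, v̄ = (0.47+0.17)/2 = 0.32 → q = 7.2×0.985×0.32 = 2.269 m³/s
Q = Σ q = 4.879 m³/s
= 4.879 × 3600 = 17560 m³/h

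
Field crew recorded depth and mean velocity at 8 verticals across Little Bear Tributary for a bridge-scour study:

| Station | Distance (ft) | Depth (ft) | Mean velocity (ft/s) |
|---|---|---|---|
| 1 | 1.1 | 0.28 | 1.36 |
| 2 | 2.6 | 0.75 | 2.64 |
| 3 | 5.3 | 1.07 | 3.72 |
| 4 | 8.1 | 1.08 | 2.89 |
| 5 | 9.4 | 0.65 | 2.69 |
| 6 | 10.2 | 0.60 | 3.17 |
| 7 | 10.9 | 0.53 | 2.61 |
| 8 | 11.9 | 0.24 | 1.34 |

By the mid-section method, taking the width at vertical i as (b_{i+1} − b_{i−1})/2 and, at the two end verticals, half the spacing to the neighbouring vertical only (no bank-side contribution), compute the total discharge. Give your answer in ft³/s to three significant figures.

26.4 ft³/s

w_1 = (2.6 − 1.1)/2 = 0.75 ft; q_1 = 1.36 × 0.28 × 0.75 = 0.2856 ft³/s
w_2 = (5.3 − 1.1)/2 = 2.1 ft; q_2 = 2.64 × 0.75 × 2.1 = 4.158 ft³/s
w_3 = (8.1 − 2.6)/2 = 2.75 ft; q_3 = 3.72 × 1.07 × 2.75 = 10.95 ft³/s
w_4 = (9.4 − 5.3)/2 = 2.05 ft; q_4 = 2.89 × 1.08 × 2.05 = 6.398 ft³/s
w_5 = (10.2 − 8.1)/2 = 1.05 ft; q_5 = 2.69 × 0.65 × 1.05 = 1.836 ft³/s
w_6 = (10.9 − 9.4)/2 = 0.75 ft; q_6 = 3.17 × 0.60 × 0.75 = 1.427 ft³/s
w_7 = (11.9 − 10.2)/2 = 0.85 ft; q_7 = 2.61 × 0.53 × 0.85 = 1.176 ft³/s
w_8 = (11.9 − 10.9)/2 = 0.5 ft; q_8 = 1.34 × 0.24 × 0.5 = 0.1608 ft³/s
Q = Σ qᵢ = 26.39 ft³/s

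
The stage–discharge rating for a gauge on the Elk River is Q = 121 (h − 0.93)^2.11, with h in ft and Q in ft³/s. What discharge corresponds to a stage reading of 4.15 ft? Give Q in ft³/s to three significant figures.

1430 ft³/s

Q = 121 × (4.15 − 0.93)^2.11 = 121 × 3.22^2.11 = 1427 ft³/s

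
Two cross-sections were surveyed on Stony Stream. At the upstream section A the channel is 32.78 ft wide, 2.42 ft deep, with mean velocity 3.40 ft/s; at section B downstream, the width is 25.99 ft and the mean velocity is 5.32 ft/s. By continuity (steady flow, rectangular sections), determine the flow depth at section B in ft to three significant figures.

Q = A₁V₁ = (32.78×2.42) × 3.40 = 269.7 ft³/s
d₂ = Q/(b₂ V₂) = 269.7/(25.99×5.32) = 1.951 ft

1.95 ft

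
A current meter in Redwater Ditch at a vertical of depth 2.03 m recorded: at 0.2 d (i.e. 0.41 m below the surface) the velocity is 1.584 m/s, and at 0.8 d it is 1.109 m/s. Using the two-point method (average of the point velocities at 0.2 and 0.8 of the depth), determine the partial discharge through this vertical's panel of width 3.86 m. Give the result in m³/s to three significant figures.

10.6 m³/s

v̄ = (1.584 + 1.109) / 2 = 1.347 m/s
q = v̄ × d × w = 1.347 × 2.03 × 3.86 = 10.55 m³/s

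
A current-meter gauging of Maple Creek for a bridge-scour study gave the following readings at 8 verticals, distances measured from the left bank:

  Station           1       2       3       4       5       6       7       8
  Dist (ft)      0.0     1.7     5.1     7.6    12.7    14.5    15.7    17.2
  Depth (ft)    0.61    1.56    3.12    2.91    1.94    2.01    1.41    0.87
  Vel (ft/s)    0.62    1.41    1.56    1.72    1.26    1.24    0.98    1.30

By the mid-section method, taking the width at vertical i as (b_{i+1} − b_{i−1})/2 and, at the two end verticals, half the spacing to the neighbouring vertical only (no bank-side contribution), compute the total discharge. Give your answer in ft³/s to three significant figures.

w_1 = (1.7 − 0.0)/2 = 0.85 ft; q_1 = 0.62 × 0.61 × 0.85 = 0.3215 ft³/s
w_2 = (5.1 − 0.0)/2 = 2.55 ft; q_2 = 1.41 × 1.56 × 2.55 = 5.609 ft³/s
w_3 = (7.6 − 1.7)/2 = 2.95 ft; q_3 = 1.56 × 3.12 × 2.95 = 14.36 ft³/s
w_4 = (12.7 − 5.1)/2 = 3.8 ft; q_4 = 1.72 × 2.91 × 3.8 = 19.02 ft³/s
w_5 = (14.5 − 7.6)/2 = 3.45 ft; q_5 = 1.26 × 1.94 × 3.45 = 8.433 ft³/s
w_6 = (15.7 − 12.7)/2 = 1.5 ft; q_6 = 1.24 × 2.01 × 1.5 = 3.739 ft³/s
w_7 = (17.2 − 14.5)/2 = 1.35 ft; q_7 = 0.98 × 1.41 × 1.35 = 1.865 ft³/s
w_8 = (17.2 − 15.7)/2 = 0.75 ft; q_8 = 1.30 × 0.87 × 0.75 = 0.8483 ft³/s
Q = Σ qᵢ = 54.19 ft³/s

54.2 ft³/s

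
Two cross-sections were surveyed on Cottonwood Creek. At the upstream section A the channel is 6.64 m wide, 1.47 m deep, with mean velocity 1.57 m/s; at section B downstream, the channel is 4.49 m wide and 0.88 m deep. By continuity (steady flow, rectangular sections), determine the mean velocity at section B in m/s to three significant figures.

3.88 m/s

Q = A₁V₁ = (6.64×1.47) × 1.57 = 15.32 m³/s
A₂ = 4.49 × 0.88 = 3.951 m²
V₂ = Q/A₂ = 15.32/3.951 = 3.878 m/s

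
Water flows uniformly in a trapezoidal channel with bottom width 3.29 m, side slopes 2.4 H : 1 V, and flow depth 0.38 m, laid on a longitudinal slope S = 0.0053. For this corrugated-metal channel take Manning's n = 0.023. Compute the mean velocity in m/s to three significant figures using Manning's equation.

A = (b + z·y)·y = (3.29 + 2.4×0.38)×0.38 = 1.597 m²
P = b + 2y√(1+z²) = 3.29 + 2×0.38×√(1+2.4²) = 5.266 m
R = A/P = 1.597/5.266 = 0.3032 m
Q = (1/n)·A·R^(2/3)·S^(1/2) = (1/0.023) × 1.597 × 0.3032^(2/3) × 0.0053^(1/2) = 2.281 m³/s
V = Q/A = 2.281/1.597 = 1.429 m/s

1.43 m/s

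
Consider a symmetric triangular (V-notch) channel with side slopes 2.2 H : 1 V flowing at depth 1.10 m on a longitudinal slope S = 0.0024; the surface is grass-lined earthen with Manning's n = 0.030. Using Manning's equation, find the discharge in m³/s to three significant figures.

A = z·y² = 2.2×1.10² = 2.662 m²
P = 2y√(1+z²) = 2×1.10×√(1+2.2²) = 5.317 m
R = A/P = 2.662/5.317 = 0.5007 m
Q = (1/n)·A·R^(2/3)·S^(1/2) = (1/0.030) × 2.662 × 0.5007^(2/3) × 0.0024^(1/2) = 2.741 m³/s

2.74 m³/s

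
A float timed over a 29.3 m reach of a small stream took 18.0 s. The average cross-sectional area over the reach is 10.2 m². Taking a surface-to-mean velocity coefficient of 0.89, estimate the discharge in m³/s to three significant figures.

14.8 m³/s

v_surface = L / t̄ = 29.3 / 18 = 1.628 m/s
v_mean = 0.89 × 1.628 = 1.449 m/s
Q = A × v_mean = 10.2 × 1.449 = 14.78 m³/s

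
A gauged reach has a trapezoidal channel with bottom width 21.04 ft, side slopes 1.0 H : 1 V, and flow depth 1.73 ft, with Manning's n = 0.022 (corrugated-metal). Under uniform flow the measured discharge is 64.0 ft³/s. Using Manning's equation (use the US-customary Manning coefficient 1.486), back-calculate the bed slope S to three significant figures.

0.000331

A = (b + z·y)·y = (21.04 + 1.0×1.73)×1.73 = 39.39 ft²
P = b + 2y√(1+z²) = 21.04 + 2×1.73×√(1+1.0²) = 25.93 ft
R = A/P = 39.39/25.93 = 1.519 ft
S = (Q·n / (1.486·A·R^(2/3)))² = (64.0×0.022 / (1.486×39.39×1.321))² = 0.0003313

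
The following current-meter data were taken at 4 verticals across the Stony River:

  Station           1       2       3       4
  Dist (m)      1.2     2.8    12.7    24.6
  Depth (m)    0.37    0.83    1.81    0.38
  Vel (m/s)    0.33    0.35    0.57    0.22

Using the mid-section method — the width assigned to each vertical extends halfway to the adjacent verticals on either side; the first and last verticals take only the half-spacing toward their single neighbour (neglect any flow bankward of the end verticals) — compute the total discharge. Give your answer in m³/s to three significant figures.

w_1 = (2.8 − 1.2)/2 = 0.8 m; q_1 = 0.33 × 0.37 × 0.8 = 0.09768 m³/s
w_2 = (12.7 − 1.2)/2 = 5.75 m; q_2 = 0.35 × 0.83 × 5.75 = 1.670 m³/s
w_3 = (24.6 − 2.8)/2 = 10.9 m; q_3 = 0.57 × 1.81 × 10.9 = 11.25 m³/s
w_4 = (24.6 − 12.7)/2 = 5.95 m; q_4 = 0.22 × 0.38 × 5.95 = 0.4974 m³/s
Q = Σ qᵢ = 13.51 m³/s

13.5 m³/s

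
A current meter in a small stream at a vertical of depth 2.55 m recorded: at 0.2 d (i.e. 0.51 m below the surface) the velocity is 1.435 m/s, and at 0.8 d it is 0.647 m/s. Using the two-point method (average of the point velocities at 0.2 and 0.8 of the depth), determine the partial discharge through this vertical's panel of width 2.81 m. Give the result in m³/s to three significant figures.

v̄ = (1.435 + 0.647) / 2 = 1.041 m/s
q = v̄ × d × w = 1.041 × 2.55 × 2.81 = 7.459 m³/s

7.46 m³/s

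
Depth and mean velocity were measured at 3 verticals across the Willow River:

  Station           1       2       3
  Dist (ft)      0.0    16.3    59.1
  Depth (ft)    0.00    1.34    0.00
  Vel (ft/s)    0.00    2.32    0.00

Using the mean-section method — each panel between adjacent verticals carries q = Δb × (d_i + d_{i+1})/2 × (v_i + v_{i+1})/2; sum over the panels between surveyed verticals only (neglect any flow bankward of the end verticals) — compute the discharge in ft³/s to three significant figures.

Panel 1-2: Δb = 16.3 ft, d̄ = (0.00+1.34)/2 = 0.67, v̄ = (0.00+2.32)/2 = 1.16 → q = 16.3×0.67×1.16 = 12.67 ft³/s
Panel 2-3: Δb = 42.8 ft, d̄ = (1.34+0.00)/2 = 0.67, v̄ = (2.32+0.00)/2 = 1.16 → q = 42.8×0.67×1.16 = 33.26 ft³/s
Q = Σ q = 45.93 ft³/s

45.9 ft³/s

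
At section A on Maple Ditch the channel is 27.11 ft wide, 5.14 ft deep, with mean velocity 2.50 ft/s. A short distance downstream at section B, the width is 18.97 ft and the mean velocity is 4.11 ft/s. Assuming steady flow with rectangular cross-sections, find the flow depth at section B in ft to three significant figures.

4.47 ft

Q = A₁V₁ = (27.11×5.14) × 2.50 = 348.4 ft³/s
d₂ = Q/(b₂ V₂) = 348.4/(18.97×4.11) = 4.468 ft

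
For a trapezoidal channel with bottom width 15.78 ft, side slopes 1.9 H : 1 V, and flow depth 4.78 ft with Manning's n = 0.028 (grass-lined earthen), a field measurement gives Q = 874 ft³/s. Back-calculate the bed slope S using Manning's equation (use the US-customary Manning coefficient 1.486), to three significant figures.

0.00395

A = (b + z·y)·y = (15.78 + 1.9×4.78)×4.78 = 118.8 ft²
P = b + 2y√(1+z²) = 15.78 + 2×4.78×√(1+1.9²) = 36.31 ft
R = A/P = 118.8/36.31 = 3.273 ft
S = (Q·n / (1.486·A·R^(2/3)))² = (874×0.028 / (1.486×118.8×2.205))² = 0.003951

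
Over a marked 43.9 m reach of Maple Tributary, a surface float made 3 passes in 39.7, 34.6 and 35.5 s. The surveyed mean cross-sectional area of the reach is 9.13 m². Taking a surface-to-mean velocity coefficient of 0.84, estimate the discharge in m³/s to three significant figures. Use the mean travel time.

t̄ = (39.7 + 34.6 + 35.5) / 3 = 36.6 s
v_surface = L / t̄ = 43.9 / 36.6 = 1.199 m/s
v_mean = 0.84 × 1.199 = 1.008 m/s
Q = A × v_mean = 9.13 × 1.008 = 9.199 m³/s

9.20 m³/s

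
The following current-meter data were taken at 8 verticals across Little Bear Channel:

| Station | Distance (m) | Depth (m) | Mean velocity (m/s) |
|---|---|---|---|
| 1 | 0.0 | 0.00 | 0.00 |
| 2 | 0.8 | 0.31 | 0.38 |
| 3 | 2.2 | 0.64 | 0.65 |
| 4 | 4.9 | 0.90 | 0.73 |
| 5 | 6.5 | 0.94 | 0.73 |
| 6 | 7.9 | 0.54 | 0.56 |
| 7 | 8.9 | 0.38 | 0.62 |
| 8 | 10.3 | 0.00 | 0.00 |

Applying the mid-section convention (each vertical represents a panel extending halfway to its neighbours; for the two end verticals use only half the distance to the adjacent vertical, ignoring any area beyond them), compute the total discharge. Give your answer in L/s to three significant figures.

4070 L/s

w_2 = (2.2 − 0.0)/2 = 1.1 m; q_2 = 0.38 × 0.31 × 1.1 = 0.1296 m³/s
w_3 = (4.9 − 0.8)/2 = 2.05 m; q_3 = 0.65 × 0.64 × 2.05 = 0.8528 m³/s
w_4 = (6.5 − 2.2)/2 = 2.15 m; q_4 = 0.73 × 0.90 × 2.15 = 1.413 m³/s
w_5 = (7.9 − 4.9)/2 = 1.5 m; q_5 = 0.73 × 0.94 × 1.5 = 1.029 m³/s
w_6 = (8.9 − 6.5)/2 = 1.2 m; q_6 = 0.56 × 0.54 × 1.2 = 0.3629 m³/s
w_7 = (10.3 − 7.9)/2 = 1.2 m; q_7 = 0.62 × 0.38 × 1.2 = 0.2827 m³/s
Stations 1, 8 contribute zero (depth or velocity is 0).
Q = Σ qᵢ = 4.070 m³/s
= 4.070 × 1000 = 4070 L/s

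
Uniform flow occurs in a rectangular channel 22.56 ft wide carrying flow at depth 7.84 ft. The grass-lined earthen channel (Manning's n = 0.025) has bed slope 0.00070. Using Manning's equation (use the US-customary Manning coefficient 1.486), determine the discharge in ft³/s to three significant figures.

772 ft³/s

A = b·y = 22.56 × 7.84 = 176.9 ft²
P = b + 2y = 22.56 + 2×7.84 = 38.24 ft
R = A/P = 176.9/38.24 = 4.625 ft
Q = (1.486/n)·A·R^(2/3)·S^(1/2) = (1.486/0.025) × 176.9 × 4.625^(2/3) × 0.00070^(1/2) = 772.2 ft³/s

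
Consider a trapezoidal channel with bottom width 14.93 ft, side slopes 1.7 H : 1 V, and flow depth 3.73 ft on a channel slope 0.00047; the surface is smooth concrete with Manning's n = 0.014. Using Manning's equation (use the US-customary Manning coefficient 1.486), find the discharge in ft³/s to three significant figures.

A = (b + z·y)·y = (14.93 + 1.7×3.73)×3.73 = 79.34 ft²
P = b + 2y√(1+z²) = 14.93 + 2×3.73×√(1+1.7²) = 29.64 ft
R = A/P = 79.34/29.64 = 2.677 ft
Q = (1.486/n)·A·R^(2/3)·S^(1/2) = (1.486/0.014) × 79.34 × 2.677^(2/3) × 0.00047^(1/2) = 352.0 ft³/s

352 ft³/s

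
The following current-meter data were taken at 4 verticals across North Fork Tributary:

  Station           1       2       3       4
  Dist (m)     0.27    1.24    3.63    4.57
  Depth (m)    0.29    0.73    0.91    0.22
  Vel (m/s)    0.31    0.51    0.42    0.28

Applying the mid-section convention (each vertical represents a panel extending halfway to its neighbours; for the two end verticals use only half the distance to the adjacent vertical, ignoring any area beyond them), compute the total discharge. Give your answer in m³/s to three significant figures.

1.33 m³/s

w_1 = (1.24 − 0.27)/2 = 0.485 m; q_1 = 0.31 × 0.29 × 0.485 = 0.04360 m³/s
w_2 = (3.63 − 0.27)/2 = 1.68 m; q_2 = 0.51 × 0.73 × 1.68 = 0.6255 m³/s
w_3 = (4.57 − 1.24)/2 = 1.665 m; q_3 = 0.42 × 0.91 × 1.665 = 0.6364 m³/s
w_4 = (4.57 − 3.63)/2 = 0.47 m; q_4 = 0.28 × 0.22 × 0.47 = 0.02895 m³/s
Q = Σ qᵢ = 1.334 m³/s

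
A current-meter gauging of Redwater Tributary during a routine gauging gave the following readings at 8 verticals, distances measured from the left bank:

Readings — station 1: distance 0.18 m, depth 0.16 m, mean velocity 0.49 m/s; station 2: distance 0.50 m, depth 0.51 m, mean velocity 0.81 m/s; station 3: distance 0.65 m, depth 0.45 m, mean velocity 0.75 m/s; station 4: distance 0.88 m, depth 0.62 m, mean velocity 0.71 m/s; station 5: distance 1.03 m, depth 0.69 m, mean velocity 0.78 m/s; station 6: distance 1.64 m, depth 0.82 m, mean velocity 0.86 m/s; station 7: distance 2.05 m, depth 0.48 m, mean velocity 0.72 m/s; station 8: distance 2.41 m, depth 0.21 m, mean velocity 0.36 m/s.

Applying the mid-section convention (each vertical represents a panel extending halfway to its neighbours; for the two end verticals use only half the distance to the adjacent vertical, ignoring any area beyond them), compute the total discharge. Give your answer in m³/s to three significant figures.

0.968 m³/s

w_1 = (0.50 − 0.18)/2 = 0.16 m; q_1 = 0.49 × 0.16 × 0.16 = 0.01254 m³/s
w_2 = (0.65 − 0.18)/2 = 0.235 m; q_2 = 0.81 × 0.51 × 0.235 = 0.09708 m³/s
w_3 = (0.88 − 0.50)/2 = 0.19 m; q_3 = 0.75 × 0.45 × 0.19 = 0.06413 m³/s
w_4 = (1.03 − 0.65)/2 = 0.19 m; q_4 = 0.71 × 0.62 × 0.19 = 0.08364 m³/s
w_5 = (1.64 − 0.88)/2 = 0.38 m; q_5 = 0.78 × 0.69 × 0.38 = 0.2045 m³/s
w_6 = (2.05 − 1.03)/2 = 0.51 m; q_6 = 0.86 × 0.82 × 0.51 = 0.3597 m³/s
w_7 = (2.41 − 1.64)/2 = 0.385 m; q_7 = 0.72 × 0.48 × 0.385 = 0.1331 m³/s
w_8 = (2.41 − 2.05)/2 = 0.18 m; q_8 = 0.36 × 0.21 × 0.18 = 0.01361 m³/s
Q = Σ qᵢ = 0.9682 m³/s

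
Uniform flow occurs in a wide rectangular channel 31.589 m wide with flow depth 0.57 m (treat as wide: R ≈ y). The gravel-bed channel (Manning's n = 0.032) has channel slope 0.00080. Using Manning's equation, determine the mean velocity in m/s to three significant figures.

A = b·y = 31.589 × 0.57 = 18.01 m²
Wide channel: R ≈ y = 0.57 m
Q = (1/n)·A·R^(2/3)·S^(1/2) = (1/0.032) × 18.01 × 0.5700^(2/3) × 0.00080^(1/2) = 10.94 m³/s
V = Q/A = 10.94/18.01 = 0.6076 m/s

0.608 m/s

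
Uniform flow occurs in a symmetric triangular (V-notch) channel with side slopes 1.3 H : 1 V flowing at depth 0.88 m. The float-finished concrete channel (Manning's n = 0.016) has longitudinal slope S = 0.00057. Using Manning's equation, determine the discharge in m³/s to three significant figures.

0.744 m³/s

A = z·y² = 1.3×0.88² = 1.007 m²
P = 2y√(1+z²) = 2×0.88×√(1+1.3²) = 2.887 m
R = A/P = 1.007/2.887 = 0.3488 m
Q = (1/n)·A·R^(2/3)·S^(1/2) = (1/0.016) × 1.007 × 0.3488^(2/3) × 0.00057^(1/2) = 0.7443 m³/s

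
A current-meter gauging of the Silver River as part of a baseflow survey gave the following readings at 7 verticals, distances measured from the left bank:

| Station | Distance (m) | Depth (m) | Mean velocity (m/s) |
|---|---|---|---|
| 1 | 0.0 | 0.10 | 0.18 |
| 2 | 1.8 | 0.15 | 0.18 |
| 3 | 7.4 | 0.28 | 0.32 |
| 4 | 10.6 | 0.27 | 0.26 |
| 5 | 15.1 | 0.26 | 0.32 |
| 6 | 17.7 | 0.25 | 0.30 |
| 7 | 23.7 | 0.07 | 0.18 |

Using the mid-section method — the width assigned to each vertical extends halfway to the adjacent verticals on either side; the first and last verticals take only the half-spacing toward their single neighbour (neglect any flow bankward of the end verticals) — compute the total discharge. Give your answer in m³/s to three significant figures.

1.44 m³/s

w_1 = (1.8 − 0.0)/2 = 0.9 m; q_1 = 0.18 × 0.10 × 0.9 = 0.01620 m³/s
w_2 = (7.4 − 0.0)/2 = 3.7 m; q_2 = 0.18 × 0.15 × 3.7 = 0.09990 m³/s
w_3 = (10.6 − 1.8)/2 = 4.4 m; q_3 = 0.32 × 0.28 × 4.4 = 0.3942 m³/s
w_4 = (15.1 − 7.4)/2 = 3.85 m; q_4 = 0.26 × 0.27 × 3.85 = 0.2703 m³/s
w_5 = (17.7 − 10.6)/2 = 3.55 m; q_5 = 0.32 × 0.26 × 3.55 = 0.2954 m³/s
w_6 = (23.7 − 15.1)/2 = 4.3 m; q_6 = 0.30 × 0.25 × 4.3 = 0.3225 m³/s
w_7 = (23.7 − 17.7)/2 = 3 m; q_7 = 0.18 × 0.07 × 3 = 0.03780 m³/s
Q = Σ qᵢ = 1.436 m³/s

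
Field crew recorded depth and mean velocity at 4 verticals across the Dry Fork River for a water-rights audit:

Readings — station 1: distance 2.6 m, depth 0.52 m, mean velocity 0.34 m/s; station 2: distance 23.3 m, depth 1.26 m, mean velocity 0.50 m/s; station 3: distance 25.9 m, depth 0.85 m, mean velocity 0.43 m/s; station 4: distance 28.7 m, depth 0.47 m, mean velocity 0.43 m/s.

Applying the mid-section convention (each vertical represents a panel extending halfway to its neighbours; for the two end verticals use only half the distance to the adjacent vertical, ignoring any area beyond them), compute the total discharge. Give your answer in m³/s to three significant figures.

w_1 = (23.3 − 2.6)/2 = 10.35 m; q_1 = 0.34 × 0.52 × 10.35 = 1.830 m³/s
w_2 = (25.9 − 2.6)/2 = 11.65 m; q_2 = 0.50 × 1.26 × 11.65 = 7.340 m³/s
w_3 = (28.7 − 23.3)/2 = 2.7 m; q_3 = 0.43 × 0.85 × 2.7 = 0.9869 m³/s
w_4 = (28.7 − 25.9)/2 = 1.4 m; q_4 = 0.43 × 0.47 × 1.4 = 0.2829 m³/s
Q = Σ qᵢ = 10.44 m³/s

10.4 m³/s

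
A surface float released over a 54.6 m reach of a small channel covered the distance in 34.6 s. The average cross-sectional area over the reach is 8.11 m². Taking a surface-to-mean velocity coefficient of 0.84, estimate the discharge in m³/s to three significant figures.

v_surface = L / t̄ = 54.6 / 34.6 = 1.578 m/s
v_mean = 0.84 × 1.578 = 1.326 m/s
Q = A × v_mean = 8.11 × 1.326 = 10.75 m³/s

10.8 m³/s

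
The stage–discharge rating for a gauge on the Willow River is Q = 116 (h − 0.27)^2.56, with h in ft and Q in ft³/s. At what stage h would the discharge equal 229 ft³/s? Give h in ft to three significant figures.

1.57 ft

h − h₀ = (Q/C)^(1/b) = (229/116)^(1/2.56) = 1.304 ft
h = 0.27 + 1.304 = 1.574 ft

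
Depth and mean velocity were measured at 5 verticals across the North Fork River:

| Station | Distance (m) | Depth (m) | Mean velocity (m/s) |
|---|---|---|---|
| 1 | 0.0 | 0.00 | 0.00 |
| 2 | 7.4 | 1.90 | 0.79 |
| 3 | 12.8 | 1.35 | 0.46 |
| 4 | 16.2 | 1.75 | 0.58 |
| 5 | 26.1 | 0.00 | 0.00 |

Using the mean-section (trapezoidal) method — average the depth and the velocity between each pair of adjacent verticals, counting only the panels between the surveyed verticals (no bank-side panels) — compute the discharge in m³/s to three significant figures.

13.5 m³/s

Panel 1-2: Δb = 7.4 m, d̄ = (0.00+1.90)/2 = 0.95, v̄ = (0.00+0.79)/2 = 0.395 → q = 7.4×0.95×0.395 = 2.777 m³/s
Panel 2-3: Δb = 5.4 m, d̄ = (1.90+1.35)/2 = 1.625, v̄ = (0.79+0.46)/2 = 0.625 → q = 5.4×1.625×0.625 = 5.484 m³/s
Panel 3-4: Δb = 3.4 m, d̄ = (1.35+1.75)/2 = 1.55, v̄ = (0.46+0.58)/2 = 0.52 → q = 3.4×1.55×0.52 = 2.740 m³/s
Panel 4-5: Δb = 9.9 m, d̄ = (1.75+0.00)/2 = 0.875, v̄ = (0.58+0.00)/2 = 0.29 → q = 9.9×0.875×0.29 = 2.512 m³/s
Q = Σ q = 13.51 m³/s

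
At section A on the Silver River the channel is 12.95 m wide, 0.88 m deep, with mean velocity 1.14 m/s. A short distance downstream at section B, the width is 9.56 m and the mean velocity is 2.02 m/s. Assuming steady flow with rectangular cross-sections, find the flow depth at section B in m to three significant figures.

0.673 m

Q = A₁V₁ = (12.95×0.88) × 1.14 = 12.99 m³/s
d₂ = Q/(b₂ V₂) = 12.99/(9.56×2.02) = 0.6727 m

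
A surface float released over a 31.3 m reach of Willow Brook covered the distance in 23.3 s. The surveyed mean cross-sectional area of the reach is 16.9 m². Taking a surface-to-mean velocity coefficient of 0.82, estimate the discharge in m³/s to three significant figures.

v_surface = L / t̄ = 31.3 / 23.3 = 1.343 m/s
v_mean = 0.82 × 1.343 = 1.102 m/s
Q = A × v_mean = 16.9 × 1.102 = 18.62 m³/s

18.6 m³/s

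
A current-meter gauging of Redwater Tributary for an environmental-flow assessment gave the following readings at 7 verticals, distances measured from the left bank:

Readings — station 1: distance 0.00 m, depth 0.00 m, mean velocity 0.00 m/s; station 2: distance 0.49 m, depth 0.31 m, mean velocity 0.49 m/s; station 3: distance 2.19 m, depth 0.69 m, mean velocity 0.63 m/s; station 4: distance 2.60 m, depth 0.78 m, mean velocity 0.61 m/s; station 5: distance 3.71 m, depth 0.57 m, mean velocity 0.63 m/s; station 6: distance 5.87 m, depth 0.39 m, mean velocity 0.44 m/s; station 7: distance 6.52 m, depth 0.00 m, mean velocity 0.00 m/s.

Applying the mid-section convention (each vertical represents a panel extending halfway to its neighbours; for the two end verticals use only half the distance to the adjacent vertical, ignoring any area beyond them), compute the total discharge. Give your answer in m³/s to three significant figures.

1.81 m³/s

w_2 = (2.19 − 0.00)/2 = 1.095 m; q_2 = 0.49 × 0.31 × 1.095 = 0.1663 m³/s
w_3 = (2.60 − 0.49)/2 = 1.055 m; q_3 = 0.63 × 0.69 × 1.055 = 0.4586 m³/s
w_4 = (3.71 − 2.19)/2 = 0.76 m; q_4 = 0.61 × 0.78 × 0.76 = 0.3616 m³/s
w_5 = (5.87 − 2.60)/2 = 1.635 m; q_5 = 0.63 × 0.57 × 1.635 = 0.5871 m³/s
w_6 = (6.52 − 3.71)/2 = 1.405 m; q_6 = 0.44 × 0.39 × 1.405 = 0.2411 m³/s
Stations 1, 7 contribute zero (depth or velocity is 0).
Q = Σ qᵢ = 1.815 m³/s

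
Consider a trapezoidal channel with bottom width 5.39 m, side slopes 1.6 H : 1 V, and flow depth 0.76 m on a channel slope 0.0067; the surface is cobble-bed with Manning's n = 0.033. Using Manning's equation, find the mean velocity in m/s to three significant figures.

A = (b + z·y)·y = (5.39 + 1.6×0.76)×0.76 = 5.021 m²
P = b + 2y√(1+z²) = 5.39 + 2×0.76×√(1+1.6²) = 8.258 m
R = A/P = 5.021/8.258 = 0.6080 m
Q = (1/n)·A·R^(2/3)·S^(1/2) = (1/0.033) × 5.021 × 0.6080^(2/3) × 0.0067^(1/2) = 8.937 m³/s
V = Q/A = 8.937/5.021 = 1.780 m/s

1.78 m/s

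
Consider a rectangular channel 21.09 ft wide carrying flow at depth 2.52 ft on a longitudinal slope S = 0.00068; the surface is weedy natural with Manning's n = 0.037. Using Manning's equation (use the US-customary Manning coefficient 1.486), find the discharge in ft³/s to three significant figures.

89.4 ft³/s

A = b·y = 21.09 × 2.52 = 53.15 ft²
P = b + 2y = 21.09 + 2×2.52 = 26.13 ft
R = A/P = 53.15/26.13 = 2.034 ft
Q = (1.486/n)·A·R^(2/3)·S^(1/2) = (1.486/0.037) × 53.15 × 2.034^(2/3) × 0.00068^(1/2) = 89.35 ft³/s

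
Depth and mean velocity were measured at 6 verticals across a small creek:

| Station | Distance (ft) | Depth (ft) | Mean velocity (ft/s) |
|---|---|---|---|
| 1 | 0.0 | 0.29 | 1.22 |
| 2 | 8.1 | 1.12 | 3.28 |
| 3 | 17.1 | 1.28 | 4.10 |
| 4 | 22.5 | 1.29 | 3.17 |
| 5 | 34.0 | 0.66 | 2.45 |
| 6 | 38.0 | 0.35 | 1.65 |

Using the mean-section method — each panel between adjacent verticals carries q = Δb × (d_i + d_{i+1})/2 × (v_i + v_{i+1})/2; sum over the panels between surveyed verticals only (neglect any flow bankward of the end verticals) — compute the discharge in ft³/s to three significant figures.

Panel 1-2: Δb = 8.1 ft, d̄ = (0.29+1.12)/2 = 0.705, v̄ = (1.22+3.28)/2 = 2.25 → q = 8.1×0.705×2.25 = 12.85 ft³/s
Panel 2-3: Δb = 9 ft, d̄ = (1.12+1.28)/2 = 1.2, v̄ = (3.28+4.10)/2 = 3.69 → q = 9×1.2×3.69 = 39.85 ft³/s
Panel 3-4: Δb = 5.4 ft, d̄ = (1.28+1.29)/2 = 1.285, v̄ = (4.10+3.17)/2 = 3.635 → q = 5.4×1.285×3.635 = 25.22 ft³/s
Panel 4-5: Δb = 11.5 ft, d̄ = (1.29+0.66)/2 = 0.975, v̄ = (3.17+2.45)/2 = 2.81 → q = 11.5×0.975×2.81 = 31.51 ft³/s
Panel 5-6: Δb = 4 ft, d̄ = (0.66+0.35)/2 = 0.505, v̄ = (2.45+1.65)/2 = 2.05 → q = 4×0.505×2.05 = 4.141 ft³/s
Q = Σ q = 113.6 ft³/s

114 ft³/s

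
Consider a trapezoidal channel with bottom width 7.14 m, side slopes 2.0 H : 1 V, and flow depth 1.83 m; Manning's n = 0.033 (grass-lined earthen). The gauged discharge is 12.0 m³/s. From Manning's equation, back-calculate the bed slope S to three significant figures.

A = (b + z·y)·y = (7.14 + 2.0×1.83)×1.83 = 19.76 m²
P = b + 2y√(1+z²) = 7.14 + 2×1.83×√(1+2.0²) = 15.32 m
R = A/P = 19.76/15.32 = 1.290 m
S = (Q·n / (1·A·R^(2/3)))² = (12.0×0.033 / (1×19.76×1.185))² = 0.0002860

0.000286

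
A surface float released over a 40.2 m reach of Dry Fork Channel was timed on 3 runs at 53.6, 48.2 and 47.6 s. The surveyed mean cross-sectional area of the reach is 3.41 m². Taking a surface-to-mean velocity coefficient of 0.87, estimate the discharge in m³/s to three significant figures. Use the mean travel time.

t̄ = (53.6 + 48.2 + 47.6) / 3 = 49.8 s
v_surface = L / t̄ = 40.2 / 49.8 = 0.8072 m/s
v_mean = 0.87 × 0.8072 = 0.7023 m/s
Q = A × v_mean = 3.41 × 0.7023 = 2.395 m³/s

2.39 m³/s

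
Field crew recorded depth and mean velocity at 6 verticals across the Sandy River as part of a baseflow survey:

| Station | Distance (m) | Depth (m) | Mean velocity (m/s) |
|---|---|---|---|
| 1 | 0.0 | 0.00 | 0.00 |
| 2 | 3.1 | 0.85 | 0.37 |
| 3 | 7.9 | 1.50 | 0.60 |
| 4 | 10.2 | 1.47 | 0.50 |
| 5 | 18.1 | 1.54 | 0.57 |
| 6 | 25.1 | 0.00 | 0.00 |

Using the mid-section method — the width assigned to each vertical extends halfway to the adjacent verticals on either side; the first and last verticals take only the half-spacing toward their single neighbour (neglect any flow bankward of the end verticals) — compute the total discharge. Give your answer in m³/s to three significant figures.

w_2 = (7.9 − 0.0)/2 = 3.95 m; q_2 = 0.37 × 0.85 × 3.95 = 1.242 m³/s
w_3 = (10.2 − 3.1)/2 = 3.55 m; q_3 = 0.60 × 1.50 × 3.55 = 3.195 m³/s
w_4 = (18.1 − 7.9)/2 = 5.1 m; q_4 = 0.50 × 1.47 × 5.1 = 3.749 m³/s
w_5 = (25.1 − 10.2)/2 = 7.45 m; q_5 = 0.57 × 1.54 × 7.45 = 6.540 m³/s
Stations 1, 6 contribute zero (depth or velocity is 0).
Q = Σ qᵢ = 14.73 m³/s

14.7 m³/s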